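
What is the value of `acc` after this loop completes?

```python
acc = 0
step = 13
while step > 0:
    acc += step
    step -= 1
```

Sum 13 down to 1
`acc` takes the values: 0 → 13 → 25 → 36 → 46 → 55 → 63 → 70 → 76 → 81 → 85 → 88 → 90 → 91

Answer: 91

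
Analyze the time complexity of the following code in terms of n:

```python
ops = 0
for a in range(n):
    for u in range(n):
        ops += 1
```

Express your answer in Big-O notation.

Each loop level contributes: n × n. Multiplying the contributions gives O(n^2).

Answer: O(n^2)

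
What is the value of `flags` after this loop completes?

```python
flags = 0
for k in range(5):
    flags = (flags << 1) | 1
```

Build 5 consecutive 1-bits: 0b11111
`flags` takes the values: 0 → 1 → 3 → 7 → 15 → 31

Answer: 31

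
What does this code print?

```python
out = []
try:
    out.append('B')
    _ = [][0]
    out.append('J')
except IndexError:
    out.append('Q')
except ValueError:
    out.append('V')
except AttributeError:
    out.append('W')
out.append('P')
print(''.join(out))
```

Execution trace: 'B' (try body) → 'Q' (except IndexError) → 'P' (after the try/except). Output: BQP

Answer: BQP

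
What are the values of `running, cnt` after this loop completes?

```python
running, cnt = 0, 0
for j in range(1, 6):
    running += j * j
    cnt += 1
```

Sum of squares and count
`running, cnt` takes the values: (0, 0) → (1, 0) → (1, 1) → (5, 1) → (5, 2) → (14, 2) → (14, 3) → (30, 3) → (30, 4) → (55, 4) → (55, 5)

Answer: 55, 5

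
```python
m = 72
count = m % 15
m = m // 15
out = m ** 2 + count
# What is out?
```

Trace:
`m = 72` → m = 72
`count = m % 15` → count = 12
`m = m // 15` → m = 4
`out = m ** 2 + count` → out = 28
So out = 28

Answer: 28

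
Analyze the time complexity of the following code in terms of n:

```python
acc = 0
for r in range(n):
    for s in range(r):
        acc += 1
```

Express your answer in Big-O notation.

Each loop level contributes: n × n. Multiplying the contributions gives O(n^2).

Answer: O(n^2)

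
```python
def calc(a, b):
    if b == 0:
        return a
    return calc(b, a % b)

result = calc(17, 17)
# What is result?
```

calc(17, 17) -> calc(17, 0) -> 17

Answer: 17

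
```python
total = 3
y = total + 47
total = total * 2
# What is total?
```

Trace:
`total = 3` → total = 3
`y = total + 47` → y = 50
`total = total * 2` → total = 6
So total = 6

Answer: 6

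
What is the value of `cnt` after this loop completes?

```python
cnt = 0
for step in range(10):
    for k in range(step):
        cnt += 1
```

Triangle number: 0+1+2+...+9
`cnt` takes the values: 0 → 1 → 2 → 3 → 4 → 5 → 6 → 7 → 8 → 9 → 10 → 11 → 12 → 13 → 14 → 15 → 16 → 17 → 18 → 19 → 20 → 21 → 22 → 23 → 24 → 25 → 26 → 27 → 28 → 29 → … → 41 → 42 → 43 → 44 → 45

Answer: 45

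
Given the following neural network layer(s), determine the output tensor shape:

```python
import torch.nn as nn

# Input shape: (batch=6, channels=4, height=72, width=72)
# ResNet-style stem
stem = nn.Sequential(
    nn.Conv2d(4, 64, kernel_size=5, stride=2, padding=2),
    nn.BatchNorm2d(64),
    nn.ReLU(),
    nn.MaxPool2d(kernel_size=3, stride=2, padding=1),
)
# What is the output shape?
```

Input: (6, 4, 72, 72) -> after Conv2d 5x5 stride=2: (6, 64, 36, 36) -> Output: (6, 64, 18, 18)

Answer: (6, 64, 18, 18)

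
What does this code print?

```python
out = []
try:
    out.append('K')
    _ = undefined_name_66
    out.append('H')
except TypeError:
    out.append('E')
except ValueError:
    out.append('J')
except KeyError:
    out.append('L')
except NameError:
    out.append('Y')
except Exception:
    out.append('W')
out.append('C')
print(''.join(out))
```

Execution trace: 'K' (try body) → 'Y' (except NameError) → 'C' (after the try/except). Output: KYC

Answer: KYC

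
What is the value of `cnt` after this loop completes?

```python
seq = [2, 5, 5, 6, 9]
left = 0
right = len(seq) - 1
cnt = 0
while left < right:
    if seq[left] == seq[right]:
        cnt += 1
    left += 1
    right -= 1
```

Count matching pairs from ends
`cnt` takes the values: 0

Answer: 0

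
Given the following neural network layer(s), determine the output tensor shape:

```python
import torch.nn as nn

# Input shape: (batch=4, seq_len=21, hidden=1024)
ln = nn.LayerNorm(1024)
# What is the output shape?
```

Input: (4, 21, 1024) -> Output: (4, 21, 1024)

Answer: (4, 21, 1024)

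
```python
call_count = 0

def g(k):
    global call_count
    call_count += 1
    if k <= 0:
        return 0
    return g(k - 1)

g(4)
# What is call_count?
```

Linear recursion stepping by 1: 5 calls from k=4 down to ≤0.

Answer: 5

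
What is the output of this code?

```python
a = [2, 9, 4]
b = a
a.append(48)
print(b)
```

Key concept: basic list aliasing.
Step by step:
`a = [2, 9, 4]` → a = [2, 9, 4]
`b = a` → b = [2, 9, 4] (same object as a)
`a.append(48)` → a = [2, 9, 4, 48] (same object as b); b = [2, 9, 4, 48] (same object as a)
`print(b)` → prints [2, 9, 4, 48]

Answer: [2, 9, 4, 48]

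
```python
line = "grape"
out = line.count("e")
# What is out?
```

Trace:
`line = "grape"` → line = 'grape'
`out = line.count("e")` → out = 1
So out = 1

Answer: 1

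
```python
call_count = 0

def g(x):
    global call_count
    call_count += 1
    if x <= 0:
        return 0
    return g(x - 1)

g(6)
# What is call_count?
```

Linear recursion stepping by 1: 7 calls from x=6 down to ≤0.

Answer: 7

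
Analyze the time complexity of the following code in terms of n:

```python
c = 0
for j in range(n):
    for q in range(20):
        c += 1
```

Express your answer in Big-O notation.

Each loop level contributes: n × 1. Multiplying the contributions gives O(n).

Answer: O(n)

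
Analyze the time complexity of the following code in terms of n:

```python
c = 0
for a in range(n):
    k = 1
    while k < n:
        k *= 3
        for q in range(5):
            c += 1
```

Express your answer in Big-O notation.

Each loop level contributes: n × log n × 1. Multiplying the contributions gives O(n log n).

Answer: O(n log n)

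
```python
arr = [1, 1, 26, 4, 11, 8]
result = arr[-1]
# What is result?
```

Trace:
`arr = [1, 1, 26, 4, 11, 8]` → arr = [1, 1, 26, 4, 11, 8]
`result = arr[-1]` → result = 8
So result = 8

Answer: 8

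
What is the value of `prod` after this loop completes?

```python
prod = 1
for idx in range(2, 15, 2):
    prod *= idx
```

Product of even numbers 2 to 14
`prod` takes the values: 1 → 2 → 8 → 48 → 384 → 3840 → 46080 → 645120

Answer: 645120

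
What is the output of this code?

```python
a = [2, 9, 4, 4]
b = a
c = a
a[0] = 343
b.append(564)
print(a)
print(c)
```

Key concept: multiple aliases.
Step by step:
`a = [2, 9, 4, 4]` → a = [2, 9, 4, 4]
`b = a` → b = [2, 9, 4, 4] (same object as a)
`c = a` → c = [2, 9, 4, 4] (same object as a, b)
`a[0] = 343` → a = [343, 9, 4, 4] (same object as b, c); b = [343, 9, 4, 4] (same object as a, c); c = [343, 9, 4, 4] (same object as a, b)
`b.append(564)` → a = [343, 9, 4, 4, 564] (same object as b, c); b = [343, 9, 4, 4, 564] (same object as a, c); c = [343, 9, 4, 4, 564] (same object as a, b)
`print(a)` → prints [343, 9, 4, 4, 564]
`print(c)` → prints [343, 9, 4, 4, 564]

Answer:
[343, 9, 4, 4, 564]
[343, 9, 4, 4, 564]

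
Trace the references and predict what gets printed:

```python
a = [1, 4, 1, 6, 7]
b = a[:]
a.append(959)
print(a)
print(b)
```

Key concept: slice [:] creates copy.
Step by step:
`a = [1, 4, 1, 6, 7]` → a = [1, 4, 1, 6, 7]
`b = a[:]` → b = [1, 4, 1, 6, 7]
`a.append(959)` → a = [1, 4, 1, 6, 7, 959]
`print(a)` → prints [1, 4, 1, 6, 7, 959]
`print(b)` → prints [1, 4, 1, 6, 7]

Answer:
[1, 4, 1, 6, 7, 959]
[1, 4, 1, 6, 7]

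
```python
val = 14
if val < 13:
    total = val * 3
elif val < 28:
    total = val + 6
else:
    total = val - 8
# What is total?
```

Trace:
`val = 14` → val = 14
`if val < 13: ...` → val < 13 is False, val < 28 is True → total = 20
So total = 20

Answer: 20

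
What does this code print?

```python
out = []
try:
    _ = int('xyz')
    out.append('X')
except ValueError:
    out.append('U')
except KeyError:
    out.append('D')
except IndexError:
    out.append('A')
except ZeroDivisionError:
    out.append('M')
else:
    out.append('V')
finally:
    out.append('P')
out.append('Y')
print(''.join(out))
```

Execution trace: 'U' (except ValueError) → 'P' (finally) → 'Y' (after the try/except). Output: UPY

Answer: UPY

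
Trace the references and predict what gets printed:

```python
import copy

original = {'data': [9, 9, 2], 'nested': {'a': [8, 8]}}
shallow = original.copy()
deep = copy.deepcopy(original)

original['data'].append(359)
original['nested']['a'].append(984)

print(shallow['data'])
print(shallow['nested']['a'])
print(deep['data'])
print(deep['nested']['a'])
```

Key concept: comparing shallow vs deep copy.
Step by step:
`original = {'data': [9, 9, 2], 'nested': {'a': [8, 8]}}` → original = {'data': [9, 9, 2], 'nested': {'a': [8, 8]}}
`shallow = original.copy()` → shallow = {'data': [9, 9, 2], 'nested': {'a': [8, 8]}}
`deep = copy.deepcopy(original)` → deep = {'data': [9, 9, 2], 'nested': {'a': [8, 8]}}
`original['data'].append(359)` → original = {'data': [9, 9, 2, 359], 'nested': {'a': [8, 8]}}; shallow = {'data': [9, 9, 2, 359], 'nested': {'a': [8, 8]}}
`original['nested']['a'].append(984)` → original = {'data': [9, 9, 2, 359], 'nested': {'a': [8, 8, 984]}}; shallow = {'data': [9, 9, 2, 359], 'nested': {'a': [8, 8, 984]}}
`print(shallow['data'])` → prints [9, 9, 2, 359]
`print(shallow['nested']['a'])` → prints [8, 8, 984]
`print(deep['data'])` → prints [9, 9, 2]
`print(deep['nested']['a'])` → prints [8, 8]

Answer:
[9, 9, 2, 359]
[8, 8, 984]
[9, 9, 2]
[8, 8]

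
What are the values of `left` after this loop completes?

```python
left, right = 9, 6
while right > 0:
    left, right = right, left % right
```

GCD of 9 and 6
`left` takes the values: 9 → 6 → 3

Answer: 3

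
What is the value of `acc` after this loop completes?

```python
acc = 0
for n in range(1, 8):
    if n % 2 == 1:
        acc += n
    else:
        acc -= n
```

Add odd, subtract even
`acc` takes the values: 0 → 1 → -1 → 2 → -2 → 3 → -3 → 4

Answer: 4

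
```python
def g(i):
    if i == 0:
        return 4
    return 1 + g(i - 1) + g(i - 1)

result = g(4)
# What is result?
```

g(i) = 1 + 2·g(i-1), g(0)=4. Closed form: (4+1)·2^4 - 1 = 79.

Answer: 79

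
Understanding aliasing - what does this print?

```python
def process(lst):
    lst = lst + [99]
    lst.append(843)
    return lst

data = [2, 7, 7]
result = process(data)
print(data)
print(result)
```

Key concept: rebinding parameter vs mutation.
Step by step:
`data = [2, 7, 7]` → data = [2, 7, 7]
`result = process(data)` → result = [2, 7, 7, 99, 843]
`print(data)` → prints [2, 7, 7]
`print(result)` → prints [2, 7, 7, 99, 843]

Answer:
[2, 7, 7]
[2, 7, 7, 99, 843]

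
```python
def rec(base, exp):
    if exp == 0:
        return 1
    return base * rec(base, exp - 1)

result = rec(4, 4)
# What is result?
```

rec(4, 4) = 4 * 4 * 4 * 4 = 256

Answer: 256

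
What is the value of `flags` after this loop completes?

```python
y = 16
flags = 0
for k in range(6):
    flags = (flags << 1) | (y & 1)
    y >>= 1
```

Reverse lowest 6 bits of 16
`flags` takes the values: 0 → 1 → 2

Answer: 2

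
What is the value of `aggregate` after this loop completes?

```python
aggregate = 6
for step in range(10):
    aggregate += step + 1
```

Start at 6, add 1 to 10 = 61
`aggregate` takes the values: 6 → 7 → 9 → 12 → 16 → 21 → 27 → 34 → 42 → 51 → 61

Answer: 61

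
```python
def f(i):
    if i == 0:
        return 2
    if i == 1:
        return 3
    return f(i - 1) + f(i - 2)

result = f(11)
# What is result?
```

Build up from base cases: f(0)=2, f(1)=3, f(2)=5, f(3)=8, f(4)=13, f(5)=21, f(6)=34, ..., f(11)=377

Answer: 377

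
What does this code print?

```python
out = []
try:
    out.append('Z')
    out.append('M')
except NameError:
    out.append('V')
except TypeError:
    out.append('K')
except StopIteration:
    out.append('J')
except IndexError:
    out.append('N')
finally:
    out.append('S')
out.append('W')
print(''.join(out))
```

Execution trace: 'Z' (try body) → 'M' (try body, no exception) → 'S' (finally) → 'W' (after the try/except). Output: ZMSW

Answer: ZMSW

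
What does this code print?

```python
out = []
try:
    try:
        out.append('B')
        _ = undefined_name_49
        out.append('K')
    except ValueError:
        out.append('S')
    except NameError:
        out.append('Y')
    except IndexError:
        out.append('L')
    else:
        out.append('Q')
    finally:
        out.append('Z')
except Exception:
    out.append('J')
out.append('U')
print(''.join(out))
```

Execution trace: 'B' (inner try body) → 'Y' (inner except NameError) → 'Z' (inner finally) → 'U' (after the try/except). Output: BYZU

Answer: BYZU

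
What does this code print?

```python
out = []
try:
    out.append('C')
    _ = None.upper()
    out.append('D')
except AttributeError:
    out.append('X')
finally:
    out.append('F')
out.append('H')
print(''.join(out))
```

Execution trace: 'C' (try body) → 'X' (except AttributeError) → 'F' (finally) → 'H' (after the try/except). Output: CXFH

Answer: CXFH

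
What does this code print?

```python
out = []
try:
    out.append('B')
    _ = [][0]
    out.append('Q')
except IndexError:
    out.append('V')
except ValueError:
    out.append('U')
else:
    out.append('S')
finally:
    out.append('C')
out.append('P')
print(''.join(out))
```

Execution trace: 'B' (try body) → 'V' (except IndexError) → 'C' (finally) → 'P' (after the try/except). Output: BVCP

Answer: BVCP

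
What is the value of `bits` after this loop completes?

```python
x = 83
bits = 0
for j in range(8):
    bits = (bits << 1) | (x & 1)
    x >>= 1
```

Reverse lowest 8 bits of 83
`bits` takes the values: 0 → 1 → 3 → 6 → 12 → 25 → 50 → 101 → 202

Answer: 202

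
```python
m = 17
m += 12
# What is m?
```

Trace:
`m = 17` → m = 17
`m += 12` → m = 29
So m = 29

Answer: 29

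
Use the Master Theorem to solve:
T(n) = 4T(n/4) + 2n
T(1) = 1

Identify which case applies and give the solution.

a=4, b=4, f(n)=2n. log_4(4) = 1. Since c=1 = 1, Case 2 applies: T(n) = Θ(n^log_b(a) · log n) = O(n log n).

Answer: O(n log n) - Case 2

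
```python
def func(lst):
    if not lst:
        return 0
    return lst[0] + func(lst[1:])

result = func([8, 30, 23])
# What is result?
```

8 + 30 + 23 + 0 = 61

Answer: 61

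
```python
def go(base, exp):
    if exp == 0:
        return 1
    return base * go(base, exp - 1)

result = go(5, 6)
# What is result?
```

go(5, 6) = 5 * 5 * 5 * 5 * 5 * 5 = 15625

Answer: 15625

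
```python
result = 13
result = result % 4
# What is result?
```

Trace:
`result = 13` → result = 13
`result = result % 4` → result = 1
So result = 1

Answer: 1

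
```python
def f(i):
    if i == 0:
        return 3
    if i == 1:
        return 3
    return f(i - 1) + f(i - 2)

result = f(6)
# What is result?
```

Build up from base cases: f(0)=3, f(1)=3, f(2)=6, f(3)=9, f(4)=15, f(5)=24, f(6)=39

Answer: 39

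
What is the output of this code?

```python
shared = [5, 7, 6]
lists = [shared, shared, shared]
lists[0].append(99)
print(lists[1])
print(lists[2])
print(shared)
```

Key concept: list of same reference.
Step by step:
`shared = [5, 7, 6]` → shared = [5, 7, 6]
`lists = [shared, shared, shared]` → lists = [[5, 7, 6], [5, 7, 6], [5, 7, 6]]
`lists[0].append(99)` → shared = [5, 7, 6, 99]; lists = [[5, 7, 6, 99], [5, 7, 6, 99], [5, 7, 6, 99]]
`print(lists[1])` → prints [5, 7, 6, 99]
`print(lists[2])` → prints [5, 7, 6, 99]
`print(shared)` → prints [5, 7, 6, 99]

Answer:
[5, 7, 6, 99]
[5, 7, 6, 99]
[5, 7, 6, 99]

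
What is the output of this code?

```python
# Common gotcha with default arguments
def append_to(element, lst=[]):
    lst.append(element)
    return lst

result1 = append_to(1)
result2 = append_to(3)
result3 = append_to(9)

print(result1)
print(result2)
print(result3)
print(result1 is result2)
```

Key concept: mutable default argument gotcha.
Step by step:
`result1 = append_to(1)` → result1 = [1]
`result2 = append_to(3)` → result1 = [1, 3] (same object as result2); result2 = [1, 3] (same object as result1)
`result3 = append_to(9)` → result1 = [1, 3, 9] (same object as result2, result3); result2 = [1, 3, 9] (same object as result1, result3); result3 = [1, 3, 9] (same object as result1, result2)
`print(result1)` → prints [1, 3, 9]
`print(result2)` → prints [1, 3, 9]
`print(result3)` → prints [1, 3, 9]
`print(result1 is result2)` → prints True

Answer:
[1, 3, 9]
[1, 3, 9]
[1, 3, 9]
True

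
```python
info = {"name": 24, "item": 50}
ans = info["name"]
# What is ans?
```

Trace:
`info = {"name": 24, "item": 50}` → info = {'name': 24, 'item': 50}
`ans = info["name"]` → ans = 24
So ans = 24

Answer: 24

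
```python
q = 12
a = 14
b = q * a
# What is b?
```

Trace:
`q = 12` → q = 12
`a = 14` → a = 14
`b = q * a` → b = 168
So b = 168

Answer: 168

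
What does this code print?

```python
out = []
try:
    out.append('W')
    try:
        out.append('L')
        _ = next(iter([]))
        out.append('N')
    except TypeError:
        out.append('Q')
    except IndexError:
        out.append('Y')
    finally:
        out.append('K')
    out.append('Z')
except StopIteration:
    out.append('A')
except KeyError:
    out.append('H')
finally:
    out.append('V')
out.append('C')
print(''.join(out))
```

Execution trace: 'W' (try body) → 'L' (inner try body) → 'K' (inner finally) → 'A' (except StopIteration) → 'V' (finally) → 'C' (after the try/except). Output: WLKAVC

Answer: WLKAVC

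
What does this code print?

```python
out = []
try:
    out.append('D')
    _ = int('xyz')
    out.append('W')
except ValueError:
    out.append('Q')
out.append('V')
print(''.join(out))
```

Execution trace: 'D' (try body) → 'Q' (except ValueError) → 'V' (after the try/except). Output: DQV

Answer: DQV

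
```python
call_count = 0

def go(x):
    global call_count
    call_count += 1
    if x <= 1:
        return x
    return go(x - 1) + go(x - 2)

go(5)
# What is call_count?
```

Calls(x) = 1 + Calls(x-1) + Calls(x-2); Calls(0)=Calls(1)=1. For x=5 this gives 15.

Answer: 15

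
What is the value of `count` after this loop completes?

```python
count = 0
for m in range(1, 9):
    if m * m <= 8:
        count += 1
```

Count numbers where m² ≤ 8
`count` takes the values: 0 → 1 → 2

Answer: 2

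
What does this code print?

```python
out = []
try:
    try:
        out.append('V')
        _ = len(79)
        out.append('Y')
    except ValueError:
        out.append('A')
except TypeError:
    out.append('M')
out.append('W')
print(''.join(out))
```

Execution trace: 'V' (try body) → 'M' (outer except TypeError) → 'W' (after the try/except). Output: VMW

Answer: VMW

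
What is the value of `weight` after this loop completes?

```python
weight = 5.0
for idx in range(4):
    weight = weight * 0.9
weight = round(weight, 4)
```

Exponential decay: 5.0 * 0.9^4
`weight` takes the values: 5.0 → 4.5 → 4.05 → 3.645 → 3.2805

Answer: 3.2805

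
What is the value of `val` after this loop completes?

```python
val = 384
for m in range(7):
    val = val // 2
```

Halve 7 times: 384 // 2^7 = 3
`val` takes the values: 384 → 192 → 96 → 48 → 24 → 12 → 6 → 3

Answer: 3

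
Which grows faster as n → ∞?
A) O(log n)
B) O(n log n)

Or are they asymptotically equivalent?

O(log n) vs O(n log n): Higher order terms dominate.

Answer: B) O(n log n) grows faster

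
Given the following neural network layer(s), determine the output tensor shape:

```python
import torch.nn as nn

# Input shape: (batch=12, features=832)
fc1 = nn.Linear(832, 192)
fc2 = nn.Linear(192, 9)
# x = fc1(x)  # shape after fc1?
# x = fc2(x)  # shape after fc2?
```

Input: (12, 832) -> after fc1: (12, 192) -> Output: (12, 9)

Answer: (12, 9)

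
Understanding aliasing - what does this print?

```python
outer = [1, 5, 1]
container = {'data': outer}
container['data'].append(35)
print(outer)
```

Key concept: dict holds reference to list.
Step by step:
`outer = [1, 5, 1]` → outer = [1, 5, 1]
`container = {'data': outer}` → container = {'data': [1, 5, 1]}
`container['data'].append(35)` → outer = [1, 5, 1, 35]; container = {'data': [1, 5, 1, 35]}
`print(outer)` → prints [1, 5, 1, 35]

Answer: [1, 5, 1, 35]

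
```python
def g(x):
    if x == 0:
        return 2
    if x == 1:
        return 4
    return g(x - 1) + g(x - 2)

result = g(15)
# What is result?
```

Build up from base cases: g(0)=2, g(1)=4, g(2)=6, g(3)=10, g(4)=16, g(5)=26, g(6)=42, ..., g(15)=3194

Answer: 3194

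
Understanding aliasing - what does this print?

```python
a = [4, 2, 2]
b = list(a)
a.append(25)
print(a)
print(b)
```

Key concept: list() constructor creates copy.
Step by step:
`a = [4, 2, 2]` → a = [4, 2, 2]
`b = list(a)` → b = [4, 2, 2]
`a.append(25)` → a = [4, 2, 2, 25]
`print(a)` → prints [4, 2, 2, 25]
`print(b)` → prints [4, 2, 2]

Answer:
[4, 2, 2, 25]
[4, 2, 2]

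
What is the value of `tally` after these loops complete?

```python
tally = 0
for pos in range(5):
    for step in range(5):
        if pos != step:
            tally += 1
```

5² - 5 (exclude diagonal)
`tally` takes the values: 0 → 1 → 2 → 3 → 4 → 5 → 6 → 7 → 8 → 9 → 10 → 11 → 12 → 13 → 14 → 15 → 16 → 17 → 18 → 19 → 20

Answer: 20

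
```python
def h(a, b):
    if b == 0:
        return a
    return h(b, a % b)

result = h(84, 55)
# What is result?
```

h(84, 55) -> h(55, 29) -> h(29, 26) -> h(26, 3) -> h(3, 2) -> h(2, 1) -> h(1, 0) -> 1

Answer: 1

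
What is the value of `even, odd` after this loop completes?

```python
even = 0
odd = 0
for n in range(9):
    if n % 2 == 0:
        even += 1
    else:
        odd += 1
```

Count evens and odds in range(9)
`even, odd` takes the values: (0, 0) → (1, 0) → (1, 1) → (2, 1) → (2, 2) → (3, 2) → (3, 3) → (4, 3) → (4, 4) → (5, 4)

Answer: 5, 4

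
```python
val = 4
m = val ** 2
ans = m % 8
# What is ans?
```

Trace:
`val = 4` → val = 4
`m = val ** 2` → m = 16
`ans = m % 8` → ans = 0
So ans = 0

Answer: 0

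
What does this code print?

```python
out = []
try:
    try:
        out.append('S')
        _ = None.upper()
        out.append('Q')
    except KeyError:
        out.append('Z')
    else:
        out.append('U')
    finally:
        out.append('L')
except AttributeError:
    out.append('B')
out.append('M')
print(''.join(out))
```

Execution trace: 'S' (try body) → 'L' (finally) → 'B' (outer except AttributeError) → 'M' (after the try/except). Output: SLBM

Answer: SLBM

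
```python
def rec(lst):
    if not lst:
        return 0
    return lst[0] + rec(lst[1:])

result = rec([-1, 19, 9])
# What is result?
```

(-1) + 19 + 9 + 0 = 27

Answer: 27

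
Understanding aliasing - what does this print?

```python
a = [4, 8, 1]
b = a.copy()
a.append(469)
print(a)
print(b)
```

Key concept: list.copy() creates independent copy.
Step by step:
`a = [4, 8, 1]` → a = [4, 8, 1]
`b = a.copy()` → b = [4, 8, 1]
`a.append(469)` → a = [4, 8, 1, 469]
`print(a)` → prints [4, 8, 1, 469]
`print(b)` → prints [4, 8, 1]

Answer:
[4, 8, 1, 469]
[4, 8, 1]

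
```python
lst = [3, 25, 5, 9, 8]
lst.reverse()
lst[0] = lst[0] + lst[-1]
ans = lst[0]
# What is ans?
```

Trace:
`lst = [3, 25, 5, 9, 8]` → lst = [3, 25, 5, 9, 8]
`lst.reverse()` → lst = [8, 9, 5, 25, 3]
`lst[0] = lst[0] + lst[-1]` → lst = [11, 9, 5, 25, 3]
`ans = lst[0]` → ans = 11
So ans = 11

Answer: 11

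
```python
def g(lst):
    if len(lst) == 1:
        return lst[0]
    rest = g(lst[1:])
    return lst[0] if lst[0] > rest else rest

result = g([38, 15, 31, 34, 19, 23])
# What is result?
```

Recursive max over [38, 15, 31, 34, 19, 23] = 38

Answer: 38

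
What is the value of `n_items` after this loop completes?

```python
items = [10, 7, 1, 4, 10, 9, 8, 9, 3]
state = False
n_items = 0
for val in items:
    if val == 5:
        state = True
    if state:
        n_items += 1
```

Count elements after first 5 in [10, 7, 1, 4, 10, 9, 8, 9, 3]
`n_items` takes the values: 0

Answer: 0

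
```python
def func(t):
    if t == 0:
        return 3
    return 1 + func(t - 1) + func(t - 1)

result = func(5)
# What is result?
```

func(t) = 1 + 2·func(t-1), func(0)=3. Closed form: (3+1)·2^5 - 1 = 127.

Answer: 127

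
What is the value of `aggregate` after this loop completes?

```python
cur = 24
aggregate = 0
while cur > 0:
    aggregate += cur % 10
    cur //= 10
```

Sum digits of 24
`aggregate` takes the values: 0 → 4 → 6

Answer: 6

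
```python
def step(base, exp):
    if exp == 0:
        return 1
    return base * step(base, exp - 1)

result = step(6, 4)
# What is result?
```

step(6, 4) = 6 * 6 * 6 * 6 = 1296

Answer: 1296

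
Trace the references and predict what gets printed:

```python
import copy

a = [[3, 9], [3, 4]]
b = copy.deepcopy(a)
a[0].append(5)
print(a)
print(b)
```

Key concept: deep copy is fully independent.
Step by step:
`a = [[3, 9], [3, 4]]` → a = [[3, 9], [3, 4]]
`b = copy.deepcopy(a)` → b = [[3, 9], [3, 4]]
`a[0].append(5)` → a = [[3, 9, 5], [3, 4]]
`print(a)` → prints [[3, 9, 5], [3, 4]]
`print(b)` → prints [[3, 9], [3, 4]]

Answer:
[[3, 9, 5], [3, 4]]
[[3, 9], [3, 4]]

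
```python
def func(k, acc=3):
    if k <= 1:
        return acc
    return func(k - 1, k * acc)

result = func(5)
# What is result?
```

Accumulator trace (n, acc): (5, 3) -> (4, 15) -> (3, 60) -> (2, 180) -> (1, 360) -> return 360

Answer: 360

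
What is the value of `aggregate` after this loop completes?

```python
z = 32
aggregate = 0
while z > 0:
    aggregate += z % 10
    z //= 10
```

Sum digits of 32
`aggregate` takes the values: 0 → 2 → 5

Answer: 5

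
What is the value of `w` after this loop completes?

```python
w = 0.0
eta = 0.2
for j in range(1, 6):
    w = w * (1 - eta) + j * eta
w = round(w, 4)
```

Moving average with lr=0.2
`w` takes the values: 0.0 → 0.2 → 0.56 → 1.048 → 1.6384 → 2.31072 → 2.3107

Answer: 2.3107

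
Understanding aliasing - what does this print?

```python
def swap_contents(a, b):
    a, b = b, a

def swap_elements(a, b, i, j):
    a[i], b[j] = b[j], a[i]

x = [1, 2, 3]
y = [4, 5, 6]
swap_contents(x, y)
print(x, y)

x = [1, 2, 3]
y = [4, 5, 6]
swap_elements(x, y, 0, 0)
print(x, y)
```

Key concept: parameter rebinding vs mutation.
Step by step:
`x = [1, 2, 3]` → x = [1, 2, 3]
`y = [4, 5, 6]` → y = [4, 5, 6]
`swap_contents(x, y)` → no visible change to tracked variables
`print(x, y)` → prints [1, 2, 3] [4, 5, 6]
`x = [1, 2, 3]` → x = [1, 2, 3]
`y = [4, 5, 6]` → y = [4, 5, 6]
`swap_elements(x, y, 0, 0)` → x = [4, 2, 3]; y = [1, 5, 6]
`print(x, y)` → prints [4, 2, 3] [1, 5, 6]

Answer:
[1, 2, 3] [4, 5, 6]
[4, 2, 3] [1, 5, 6]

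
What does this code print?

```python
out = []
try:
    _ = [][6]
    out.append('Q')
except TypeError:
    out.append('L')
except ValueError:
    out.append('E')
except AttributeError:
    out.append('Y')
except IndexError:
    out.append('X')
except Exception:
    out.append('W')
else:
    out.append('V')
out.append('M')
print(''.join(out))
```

Execution trace: 'X' (except IndexError) → 'M' (after the try/except). Output: XM

Answer: XM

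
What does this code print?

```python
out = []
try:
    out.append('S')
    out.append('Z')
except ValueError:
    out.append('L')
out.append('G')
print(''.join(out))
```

Execution trace: 'S' (try body) → 'Z' (try body, no exception) → 'G' (after the try/except). Output: SZG

Answer: SZG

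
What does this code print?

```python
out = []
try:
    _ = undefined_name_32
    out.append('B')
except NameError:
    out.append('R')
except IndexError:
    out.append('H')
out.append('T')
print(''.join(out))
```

Execution trace: 'R' (except NameError) → 'T' (after the try/except). Output: RT

Answer: RT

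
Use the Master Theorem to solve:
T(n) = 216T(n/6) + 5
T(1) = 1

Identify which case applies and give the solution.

a=216, b=6, f(n)=5. log_6(216) = 3. Since c=0 < 3, Case 1 applies: T(n) = Θ(n^log_b(a)) = O(n^3).

Answer: O(n^3) - Case 1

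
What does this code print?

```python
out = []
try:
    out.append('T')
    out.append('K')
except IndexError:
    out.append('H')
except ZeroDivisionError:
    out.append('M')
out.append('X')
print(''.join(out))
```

Execution trace: 'T' (try body) → 'K' (try body, no exception) → 'X' (after the try/except). Output: TKX

Answer: TKX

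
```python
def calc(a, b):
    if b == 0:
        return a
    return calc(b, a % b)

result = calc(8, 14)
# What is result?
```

calc(8, 14) -> calc(14, 8) -> calc(8, 6) -> calc(6, 2) -> calc(2, 0) -> 2

Answer: 2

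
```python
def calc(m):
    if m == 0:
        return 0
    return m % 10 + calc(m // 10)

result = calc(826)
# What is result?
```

Sum of digits of 826: 6 + 2 + 8 = 16

Answer: 16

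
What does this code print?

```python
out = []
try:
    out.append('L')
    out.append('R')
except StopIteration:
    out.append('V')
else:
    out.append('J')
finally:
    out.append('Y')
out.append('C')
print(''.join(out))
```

Execution trace: 'L' (try body) → 'R' (try body, no exception) → 'J' (else) → 'Y' (finally) → 'C' (after the try/except). Output: LRJYC

Answer: LRJYC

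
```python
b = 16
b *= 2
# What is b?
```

Trace:
`b = 16` → b = 16
`b *= 2` → b = 32
So b = 32

Answer: 32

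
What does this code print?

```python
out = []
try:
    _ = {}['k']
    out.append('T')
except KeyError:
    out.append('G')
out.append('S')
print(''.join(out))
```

Execution trace: 'G' (except KeyError) → 'S' (after the try/except). Output: GS

Answer: GS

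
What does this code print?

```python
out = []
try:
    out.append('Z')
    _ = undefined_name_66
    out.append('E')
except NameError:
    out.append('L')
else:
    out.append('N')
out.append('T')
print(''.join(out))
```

Execution trace: 'Z' (try body) → 'L' (except NameError) → 'T' (after the try/except). Output: ZLT

Answer: ZLT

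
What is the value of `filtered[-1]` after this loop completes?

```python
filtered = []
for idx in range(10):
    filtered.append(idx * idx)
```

Last element of squares 0 to 9
`filtered` takes the values: [] → [0] → [0, 1] → [0, 1, 4] → [0, 1, 4, 9] → [0, 1, 4, 9, 16] → [0, 1, 4, 9, 16, 25] → [0, 1, 4, 9, 16, 25, 36] → [0, 1, 4, 9, 16, 25, 36, 49] → [0, 1, 4, 9, 16, 25, 36, 49, 64] → [0, 1, 4, 9, 16, 25, 36, 49, 64, 81]
So `filtered[-1]` = 81

Answer: 81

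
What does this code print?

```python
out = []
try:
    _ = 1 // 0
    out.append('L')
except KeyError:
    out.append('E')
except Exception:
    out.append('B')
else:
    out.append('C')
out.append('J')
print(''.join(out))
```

Execution trace: 'B' (except Exception) → 'J' (after the try/except). Output: BJ

Answer: BJ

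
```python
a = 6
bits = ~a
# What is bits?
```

Trace:
`a = 6` → a = 6
`bits = ~a` → bits = -7
So bits = -7

Answer: -7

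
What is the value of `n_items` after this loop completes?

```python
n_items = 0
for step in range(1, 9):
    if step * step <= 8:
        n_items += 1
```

Count numbers where step² ≤ 8
`n_items` takes the values: 0 → 1 → 2

Answer: 2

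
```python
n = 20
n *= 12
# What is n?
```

Trace:
`n = 20` → n = 20
`n *= 12` → n = 240
So n = 240

Answer: 240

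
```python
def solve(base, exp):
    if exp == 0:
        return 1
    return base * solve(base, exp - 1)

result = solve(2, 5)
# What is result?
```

solve(2, 5) = 2 * 2 * 2 * 2 * 2 = 32

Answer: 32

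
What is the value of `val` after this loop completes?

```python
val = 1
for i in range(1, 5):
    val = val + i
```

Start at 1, add 1 through 4
`val` takes the values: 1 → 2 → 4 → 7 → 11

Answer: 11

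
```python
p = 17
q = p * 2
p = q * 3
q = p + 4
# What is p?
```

Trace:
`p = 17` → p = 17
`q = p * 2` → q = 34
`p = q * 3` → p = 102
`q = p + 4` → q = 106
So p = 102

Answer: 102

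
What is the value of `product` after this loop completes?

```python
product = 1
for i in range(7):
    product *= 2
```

2^7 = 128
`product` takes the values: 1 → 2 → 4 → 8 → 16 → 32 → 64 → 128

Answer: 128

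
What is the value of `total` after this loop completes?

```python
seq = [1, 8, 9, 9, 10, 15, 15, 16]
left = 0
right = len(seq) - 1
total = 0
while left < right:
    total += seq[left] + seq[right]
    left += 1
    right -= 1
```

Sum of pairs from ends
`total` takes the values: 0 → 17 → 40 → 64 → 83

Answer: 83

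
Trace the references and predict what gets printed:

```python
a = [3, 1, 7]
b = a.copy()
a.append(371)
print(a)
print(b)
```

Key concept: list.copy() creates independent copy.
Step by step:
`a = [3, 1, 7]` → a = [3, 1, 7]
`b = a.copy()` → b = [3, 1, 7]
`a.append(371)` → a = [3, 1, 7, 371]
`print(a)` → prints [3, 1, 7, 371]
`print(b)` → prints [3, 1, 7]

Answer:
[3, 1, 7, 371]
[3, 1, 7]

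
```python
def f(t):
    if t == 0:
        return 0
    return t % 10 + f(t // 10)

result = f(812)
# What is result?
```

Sum of digits of 812: 2 + 1 + 8 = 11

Answer: 11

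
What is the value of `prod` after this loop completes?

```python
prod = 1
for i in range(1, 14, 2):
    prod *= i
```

Product of 1, 3, 5, ... up to 13
`prod` takes the values: 1 → 3 → 15 → 105 → 945 → 10395 → 135135

Answer: 135135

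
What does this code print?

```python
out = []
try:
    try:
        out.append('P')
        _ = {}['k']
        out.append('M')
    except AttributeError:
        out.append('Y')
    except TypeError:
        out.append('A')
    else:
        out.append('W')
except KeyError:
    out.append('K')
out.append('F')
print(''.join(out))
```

Execution trace: 'P' (try body) → 'K' (outer except KeyError) → 'F' (after the try/except). Output: PKF

Answer: PKF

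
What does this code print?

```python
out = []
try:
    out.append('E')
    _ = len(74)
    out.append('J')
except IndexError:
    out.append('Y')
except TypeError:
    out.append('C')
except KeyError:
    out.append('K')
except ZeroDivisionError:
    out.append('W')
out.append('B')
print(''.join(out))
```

Execution trace: 'E' (try body) → 'C' (except TypeError) → 'B' (after the try/except). Output: ECB

Answer: ECB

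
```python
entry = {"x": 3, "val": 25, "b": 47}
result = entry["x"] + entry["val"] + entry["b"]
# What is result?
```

Trace:
`entry = {"x": 3, "val": 25, "b": 47}` → entry = {'x': 3, 'val': 25, 'b': 47}
`result = entry["x"] + entry["val"] + entry["b"]` → result = 75
So result = 75

Answer: 75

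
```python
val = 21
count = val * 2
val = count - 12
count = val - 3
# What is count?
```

Trace:
`val = 21` → val = 21
`count = val * 2` → count = 42
`val = count - 12` → val = 30
`count = val - 3` → count = 27
So count = 27

Answer: 27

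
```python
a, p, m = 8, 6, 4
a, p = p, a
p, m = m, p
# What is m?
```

Trace:
`a, p, m = 8, 6, 4` → a = 8; p = 6; m = 4
`a, p = p, a` → a = 6; p = 8
`p, m = m, p` → p = 4; m = 8
So m = 8

Answer: 8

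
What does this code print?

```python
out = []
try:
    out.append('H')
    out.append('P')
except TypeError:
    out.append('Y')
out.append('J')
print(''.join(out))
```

Execution trace: 'H' (try body) → 'P' (try body, no exception) → 'J' (after the try/except). Output: HPJ

Answer: HPJ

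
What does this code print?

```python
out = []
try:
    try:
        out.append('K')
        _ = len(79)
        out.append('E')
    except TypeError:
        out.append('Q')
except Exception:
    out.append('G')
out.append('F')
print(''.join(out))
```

Execution trace: 'K' (inner try body) → 'Q' (inner except TypeError) → 'F' (after the try/except). Output: KQF

Answer: KQF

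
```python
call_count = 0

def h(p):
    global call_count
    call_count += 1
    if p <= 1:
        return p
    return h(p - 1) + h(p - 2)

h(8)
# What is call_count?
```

Calls(p) = 1 + Calls(p-1) + Calls(p-2); Calls(0)=Calls(1)=1. For p=8 this gives 67.

Answer: 67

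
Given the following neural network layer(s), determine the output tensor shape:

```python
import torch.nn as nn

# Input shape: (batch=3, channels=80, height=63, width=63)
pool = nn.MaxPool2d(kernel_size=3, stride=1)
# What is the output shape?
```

Input: (3, 80, 63, 63) -> Output: (3, 80, 61, 61)

Answer: (3, 80, 61, 61)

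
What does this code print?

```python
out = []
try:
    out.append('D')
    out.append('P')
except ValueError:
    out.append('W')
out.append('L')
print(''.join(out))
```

Execution trace: 'D' (try body) → 'P' (try body, no exception) → 'L' (after the try/except). Output: DPL

Answer: DPL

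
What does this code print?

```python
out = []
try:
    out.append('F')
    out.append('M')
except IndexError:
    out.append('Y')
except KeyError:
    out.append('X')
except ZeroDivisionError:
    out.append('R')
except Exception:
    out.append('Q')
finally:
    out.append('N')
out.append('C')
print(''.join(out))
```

Execution trace: 'F' (try body) → 'M' (try body, no exception) → 'N' (finally) → 'C' (after the try/except). Output: FMNC

Answer: FMNC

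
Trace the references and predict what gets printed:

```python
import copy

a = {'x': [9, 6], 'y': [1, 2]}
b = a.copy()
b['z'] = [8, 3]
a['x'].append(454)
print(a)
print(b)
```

Key concept: shallow copy of dict with mutable values.
Step by step:
`a = {'x': [9, 6], 'y': [1, 2]}` → a = {'x': [9, 6], 'y': [1, 2]}
`b = a.copy()` → b = {'x': [9, 6], 'y': [1, 2]}
`b['z'] = [8, 3]` → b = {'x': [9, 6], 'y': [1, 2], 'z': [8, 3]}
`a['x'].append(454)` → a = {'x': [9, 6, 454], 'y': [1, 2]}; b = {'x': [9, 6, 454], 'y': [1, 2], 'z': [8, 3]}
`print(a)` → prints {'x': [9, 6, 454], 'y': [1, 2]}
`print(b)` → prints {'x': [9, 6, 454], 'y': [1, 2], 'z': [8, 3]}

Answer:
{'x': [9, 6, 454], 'y': [1, 2]}
{'x': [9, 6, 454], 'y': [1, 2], 'z': [8, 3]}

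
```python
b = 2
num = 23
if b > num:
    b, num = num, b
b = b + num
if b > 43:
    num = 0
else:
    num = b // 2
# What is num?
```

Trace:
`b = 2` → b = 2
`num = 23` → num = 23
`if b > num: ...` → b > num is False → no variable changes
`b = b + num` → b = 25
`if b > 43: ...` → b > 43 is False, take else branch → num = 12
So num = 12

Answer: 12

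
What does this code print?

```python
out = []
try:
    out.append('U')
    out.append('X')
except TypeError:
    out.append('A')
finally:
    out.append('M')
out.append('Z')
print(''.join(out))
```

Execution trace: 'U' (try body) → 'X' (try body, no exception) → 'M' (finally) → 'Z' (after the try/except). Output: UXMZ

Answer: UXMZ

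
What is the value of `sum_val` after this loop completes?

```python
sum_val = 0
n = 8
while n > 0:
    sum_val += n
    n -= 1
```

Sum 8 down to 1
`sum_val` takes the values: 0 → 8 → 15 → 21 → 26 → 30 → 33 → 35 → 36

Answer: 36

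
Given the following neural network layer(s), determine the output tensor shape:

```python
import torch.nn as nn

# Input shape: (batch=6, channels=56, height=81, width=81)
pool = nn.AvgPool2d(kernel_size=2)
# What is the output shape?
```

Input: (6, 56, 81, 81) -> Output: (6, 56, 40, 40)

Answer: (6, 56, 40, 40)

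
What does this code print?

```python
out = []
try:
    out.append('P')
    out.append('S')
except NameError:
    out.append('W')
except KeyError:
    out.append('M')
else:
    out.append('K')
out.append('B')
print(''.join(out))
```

Execution trace: 'P' (try body) → 'S' (try body, no exception) → 'K' (else) → 'B' (after the try/except). Output: PSKB

Answer: PSKB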